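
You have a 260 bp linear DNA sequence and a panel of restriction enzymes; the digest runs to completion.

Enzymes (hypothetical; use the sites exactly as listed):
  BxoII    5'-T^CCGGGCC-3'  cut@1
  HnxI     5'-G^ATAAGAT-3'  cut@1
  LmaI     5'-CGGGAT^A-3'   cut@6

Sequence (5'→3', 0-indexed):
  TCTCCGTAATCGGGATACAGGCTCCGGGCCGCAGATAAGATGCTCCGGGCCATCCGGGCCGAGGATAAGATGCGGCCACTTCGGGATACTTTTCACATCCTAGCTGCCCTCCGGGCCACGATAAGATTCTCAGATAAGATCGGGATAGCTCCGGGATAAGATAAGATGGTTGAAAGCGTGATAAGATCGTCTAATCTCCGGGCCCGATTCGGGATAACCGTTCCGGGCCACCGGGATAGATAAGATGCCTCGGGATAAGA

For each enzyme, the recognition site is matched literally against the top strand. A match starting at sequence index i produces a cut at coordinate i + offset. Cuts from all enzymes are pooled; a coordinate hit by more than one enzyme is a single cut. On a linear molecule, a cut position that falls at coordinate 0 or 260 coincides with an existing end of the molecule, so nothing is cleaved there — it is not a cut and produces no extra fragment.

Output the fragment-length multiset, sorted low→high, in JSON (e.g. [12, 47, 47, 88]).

Per-enzyme occurrences:
  BxoII (TCCGGGCC, off=1): starts [22, 43, 52, 109, 196, 221] → cuts [23, 44, 53, 110, 197, 222]
  HnxI (GATAAGAT, off=1): starts [33, 63, 119, 132, 154, 159, 179, 238] → cuts [34, 64, 120, 133, 155, 160, 180, 239]
  LmaI (CGGGATA, off=6): starts [10, 81, 140, 151, 209, 231, 250] → cuts [16, 87, 146, 157, 215, 237, 256]

Pooled cuts: [16, 23, 34, 44, 53, 64, 87, 110, 120, 133, 146, 155, 157, 160, 180, 197, 215, 222, 237, 239, 256]

Fragment lengths:
  [0,16): 16 bp
  [16,23): 7 bp
  [23,34): 11 bp
  [34,44): 10 bp
  [44,53): 9 bp
  [53,64): 11 bp
  [64,87): 23 bp
  [87,110): 23 bp
  [110,120): 10 bp
  [120,133): 13 bp
  [133,146): 13 bp
  [146,155): 9 bp
  [155,157): 2 bp
  [157,160): 3 bp
  [160,180): 20 bp
  [180,197): 17 bp
  [197,215): 18 bp
  [215,222): 7 bp
  [222,237): 15 bp
  [237,239): 2 bp
  [239,256): 17 bp
  [256,260): 4 bp

[2,2,3,4,7,7,9,9,10,10,11,11,13,13,15,16,17,17,18,20,23,23]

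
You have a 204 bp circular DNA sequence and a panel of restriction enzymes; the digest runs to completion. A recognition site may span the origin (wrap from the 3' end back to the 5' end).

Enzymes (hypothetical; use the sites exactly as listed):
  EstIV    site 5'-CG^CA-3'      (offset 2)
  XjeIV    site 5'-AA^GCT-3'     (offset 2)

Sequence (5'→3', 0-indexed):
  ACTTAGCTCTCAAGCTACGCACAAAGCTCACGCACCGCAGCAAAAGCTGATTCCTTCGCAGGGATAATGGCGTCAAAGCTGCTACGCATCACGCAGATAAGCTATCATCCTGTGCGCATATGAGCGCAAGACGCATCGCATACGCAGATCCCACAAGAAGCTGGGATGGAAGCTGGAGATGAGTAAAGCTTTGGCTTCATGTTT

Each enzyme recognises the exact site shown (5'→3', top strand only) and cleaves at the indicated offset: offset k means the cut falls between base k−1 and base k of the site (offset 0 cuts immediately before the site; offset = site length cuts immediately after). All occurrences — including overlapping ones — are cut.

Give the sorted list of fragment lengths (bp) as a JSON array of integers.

[5,5,6,6,6,7,7,7,7,8,9,10,12,13,15,16,16,19,30]

Scan for sites:
  EstIV (CGCA, off=2): starts [17, 30, 35, 56, 84, 91, 114, 124, 131, 136, 142] → cuts [19, 32, 37, 58, 86, 93, 116, 126, 133, 138, 144]
  XjeIV (AAGCT, off=2): starts [11, 23, 43, 75, 98, 157, 169, 185] → cuts [13, 25, 45, 77, 100, 159, 171, 187]

All cut coordinates (distinct, sorted): [13, 19, 25, 32, 37, 45, 58, 77, 86, 93, 100, 116, 126, 133, 138, 144, 159, 171, 187]

Fragment lengths:
  13→19: 6 bp
  19→25: 6 bp
  25→32: 7 bp
  32→37: 5 bp
  37→45: 8 bp
  45→58: 13 bp
  58→77: 19 bp
  77→86: 9 bp
  86→93: 7 bp
  93→100: 7 bp
  100→116: 16 bp
  116→126: 10 bp
  126→133: 7 bp
  133→138: 5 bp
  138→144: 6 bp
  144→159: 15 bp
  159→171: 12 bp
  171→187: 16 bp
  187→13 (wrap): 204-187+13 = 30 bp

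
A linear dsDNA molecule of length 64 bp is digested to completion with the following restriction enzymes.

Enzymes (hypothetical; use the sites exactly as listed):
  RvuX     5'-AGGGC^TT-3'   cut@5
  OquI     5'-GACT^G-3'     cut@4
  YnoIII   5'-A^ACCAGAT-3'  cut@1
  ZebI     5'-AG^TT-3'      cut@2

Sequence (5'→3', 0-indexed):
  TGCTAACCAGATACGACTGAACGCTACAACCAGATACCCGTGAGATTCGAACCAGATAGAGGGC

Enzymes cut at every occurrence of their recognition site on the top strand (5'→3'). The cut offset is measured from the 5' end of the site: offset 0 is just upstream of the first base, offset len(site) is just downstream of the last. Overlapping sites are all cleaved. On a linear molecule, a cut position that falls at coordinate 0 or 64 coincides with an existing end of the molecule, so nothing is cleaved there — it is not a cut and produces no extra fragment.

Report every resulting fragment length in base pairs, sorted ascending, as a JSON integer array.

Per-enzyme occurrences:
  RvuX (AGGGCTT, off=5): no sites
  OquI GACTG/4: at [14] ⇒ [18]
  YnoIII AACCAGAT/1: at [4, 27, 49] ⇒ [5, 28, 50]
  ZebI (AGTT, off=2): no sites

Pooled cuts: [5, 18, 28, 50]

Fragments:
  [0,5): 5 bp
  [5,18): 13 bp
  [18,28): 10 bp
  [28,50): 22 bp
  [50,64): 14 bp

[5,10,13,14,22]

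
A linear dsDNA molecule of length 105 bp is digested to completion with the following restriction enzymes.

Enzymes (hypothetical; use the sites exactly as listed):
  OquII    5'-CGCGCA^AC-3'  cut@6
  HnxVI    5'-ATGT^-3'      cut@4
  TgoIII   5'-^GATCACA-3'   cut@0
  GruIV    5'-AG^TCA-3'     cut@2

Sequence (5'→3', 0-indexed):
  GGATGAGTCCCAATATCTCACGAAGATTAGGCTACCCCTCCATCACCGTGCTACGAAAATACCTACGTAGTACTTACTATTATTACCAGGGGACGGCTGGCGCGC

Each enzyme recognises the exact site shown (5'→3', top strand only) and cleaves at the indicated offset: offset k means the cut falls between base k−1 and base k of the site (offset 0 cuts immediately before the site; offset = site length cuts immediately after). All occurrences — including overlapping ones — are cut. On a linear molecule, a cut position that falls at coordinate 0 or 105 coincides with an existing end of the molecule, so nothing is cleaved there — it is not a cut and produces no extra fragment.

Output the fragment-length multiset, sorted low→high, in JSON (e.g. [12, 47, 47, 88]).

[105]

Site scan:
  OquII (CGCGCAAC, off=6): no sites
  HnxVI (ATGT, off=4): no sites
  TgoIII (GATCACA, off=0): no sites
  GruIV (AGTCA, off=2): no sites

All cut coordinates (distinct, sorted): ∅

Fragment lengths:
  no cuts → one linear fragment of 105 bp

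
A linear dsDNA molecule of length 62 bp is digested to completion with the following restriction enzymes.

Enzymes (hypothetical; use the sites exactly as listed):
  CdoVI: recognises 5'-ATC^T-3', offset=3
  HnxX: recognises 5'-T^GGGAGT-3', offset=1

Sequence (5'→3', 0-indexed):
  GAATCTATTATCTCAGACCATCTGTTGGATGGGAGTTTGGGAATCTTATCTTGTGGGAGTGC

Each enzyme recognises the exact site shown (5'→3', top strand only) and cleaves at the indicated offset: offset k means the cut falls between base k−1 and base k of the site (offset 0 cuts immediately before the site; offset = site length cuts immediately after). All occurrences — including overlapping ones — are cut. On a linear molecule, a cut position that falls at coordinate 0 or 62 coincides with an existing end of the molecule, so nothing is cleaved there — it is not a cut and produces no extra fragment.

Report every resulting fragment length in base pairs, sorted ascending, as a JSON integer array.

Scan for sites:
  CdoVI (ATCT, off=3): starts [2, 9, 19, 42, 47] → cuts [5, 12, 22, 45, 50]
  HnxX (TGGGAGT, off=1): starts [29, 53] → cuts [30, 54]

Pooled cuts: [5, 12, 22, 30, 45, 50, 54]

Fragments:
  [0,5): 5 bp
  [5,12): 7 bp
  [12,22): 10 bp
  [22,30): 8 bp
  [30,45): 15 bp
  [45,50): 5 bp
  [50,54): 4 bp
  [54,62): 8 bp

[4,5,5,7,8,8,10,15]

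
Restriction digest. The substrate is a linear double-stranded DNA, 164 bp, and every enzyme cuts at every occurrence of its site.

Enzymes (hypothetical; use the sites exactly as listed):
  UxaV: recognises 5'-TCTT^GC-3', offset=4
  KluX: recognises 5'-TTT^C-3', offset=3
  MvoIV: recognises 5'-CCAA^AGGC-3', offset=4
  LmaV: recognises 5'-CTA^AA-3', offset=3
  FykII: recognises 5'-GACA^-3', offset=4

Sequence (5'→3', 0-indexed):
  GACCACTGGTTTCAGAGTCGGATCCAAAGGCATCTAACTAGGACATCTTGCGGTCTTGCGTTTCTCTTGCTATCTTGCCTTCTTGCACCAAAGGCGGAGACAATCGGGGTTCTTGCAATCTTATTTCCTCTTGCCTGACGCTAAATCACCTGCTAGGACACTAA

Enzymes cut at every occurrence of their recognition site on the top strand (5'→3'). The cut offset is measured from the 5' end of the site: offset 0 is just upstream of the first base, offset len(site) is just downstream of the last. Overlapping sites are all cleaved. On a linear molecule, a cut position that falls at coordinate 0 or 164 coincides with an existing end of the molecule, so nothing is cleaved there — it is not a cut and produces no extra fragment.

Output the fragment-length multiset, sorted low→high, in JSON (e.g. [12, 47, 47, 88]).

Per-enzyme occurrences:
  UxaV TCTTGC/4: at [45, 53, 64, 72, 80, 110, 128] ⇒ [49, 57, 68, 76, 84, 114, 132]
  KluX TTTC/3: at [9, 60, 123] ⇒ [12, 63, 126]
  MvoIV CCAAAGGC/4: at [23, 87] ⇒ [27, 91]
  LmaV CTAAA/3: at [140] ⇒ [143]
  FykII GACA/4: at [41, 98, 156] ⇒ [45, 102, 160]

Pooled cuts: [12, 27, 45, 49, 57, 63, 68, 76, 84, 91, 102, 114, 126, 132, 143, 160]

Fragments:
  [0,12): 12 bp
  [12,27): 15 bp
  [27,45): 18 bp
  [45,49): 4 bp
  [49,57): 8 bp
  [57,63): 6 bp
  [63,68): 5 bp
  [68,76): 8 bp
  [76,84): 8 bp
  [84,91): 7 bp
  [91,102): 11 bp
  [102,114): 12 bp
  [114,126): 12 bp
  [126,132): 6 bp
  [132,143): 11 bp
  [143,160): 17 bp
  [160,164): 4 bp

[4,4,5,6,6,7,8,8,8,11,11,12,12,12,15,17,18]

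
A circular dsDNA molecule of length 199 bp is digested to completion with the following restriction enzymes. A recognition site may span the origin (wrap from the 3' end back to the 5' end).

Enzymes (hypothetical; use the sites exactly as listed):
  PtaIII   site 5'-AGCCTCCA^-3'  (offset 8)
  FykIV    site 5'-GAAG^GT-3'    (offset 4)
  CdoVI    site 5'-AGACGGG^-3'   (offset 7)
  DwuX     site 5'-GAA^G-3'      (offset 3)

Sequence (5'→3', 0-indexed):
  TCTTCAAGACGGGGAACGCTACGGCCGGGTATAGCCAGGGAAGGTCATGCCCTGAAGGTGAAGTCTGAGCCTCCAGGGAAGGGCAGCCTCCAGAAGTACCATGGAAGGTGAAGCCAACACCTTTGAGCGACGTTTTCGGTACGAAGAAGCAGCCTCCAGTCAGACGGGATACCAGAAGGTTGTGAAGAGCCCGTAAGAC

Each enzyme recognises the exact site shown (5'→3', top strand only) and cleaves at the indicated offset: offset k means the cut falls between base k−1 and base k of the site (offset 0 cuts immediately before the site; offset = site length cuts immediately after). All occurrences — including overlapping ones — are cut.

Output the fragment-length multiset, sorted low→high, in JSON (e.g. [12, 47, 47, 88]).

Site scan:
  PtaIII AGCCTCCA/8: at [67, 84, 150] ⇒ [75, 92, 158]
  FykIV GAAGGT/4: at [39, 53, 103, 174] ⇒ [43, 57, 107, 178]
  CdoVI AGACGGG/7: at [6, 161] ⇒ [13, 168]
  DwuX GAAG/3: at [39, 53, 59, 77, 92, 103, 109, 142, 145, 174, 183] ⇒ [42, 56, 62, 80, 95, 106, 112, 145, 148, 177, 186]

All cut coordinates (distinct, sorted): [13, 42, 43, 56, 57, 62, 75, 80, 92, 95, 106, 107, 112, 145, 148, 158, 168, 177, 178, 186]

Fragments:
  13→42: 29 bp
  42→43: 1 bp
  43→56: 13 bp
  56→57: 1 bp
  57→62: 5 bp
  62→75: 13 bp
  75→80: 5 bp
  80→92: 12 bp
  92→95: 3 bp
  95→106: 11 bp
  106→107: 1 bp
  107→112: 5 bp
  112→145: 33 bp
  145→148: 3 bp
  148→158: 10 bp
  158→168: 10 bp
  168→177: 9 bp
  177→178: 1 bp
  178→186: 8 bp
  186→13 (wrap): 199-186+13 = 26 bp

[1,1,1,1,3,3,5,5,5,8,9,10,10,11,12,13,13,26,29,33]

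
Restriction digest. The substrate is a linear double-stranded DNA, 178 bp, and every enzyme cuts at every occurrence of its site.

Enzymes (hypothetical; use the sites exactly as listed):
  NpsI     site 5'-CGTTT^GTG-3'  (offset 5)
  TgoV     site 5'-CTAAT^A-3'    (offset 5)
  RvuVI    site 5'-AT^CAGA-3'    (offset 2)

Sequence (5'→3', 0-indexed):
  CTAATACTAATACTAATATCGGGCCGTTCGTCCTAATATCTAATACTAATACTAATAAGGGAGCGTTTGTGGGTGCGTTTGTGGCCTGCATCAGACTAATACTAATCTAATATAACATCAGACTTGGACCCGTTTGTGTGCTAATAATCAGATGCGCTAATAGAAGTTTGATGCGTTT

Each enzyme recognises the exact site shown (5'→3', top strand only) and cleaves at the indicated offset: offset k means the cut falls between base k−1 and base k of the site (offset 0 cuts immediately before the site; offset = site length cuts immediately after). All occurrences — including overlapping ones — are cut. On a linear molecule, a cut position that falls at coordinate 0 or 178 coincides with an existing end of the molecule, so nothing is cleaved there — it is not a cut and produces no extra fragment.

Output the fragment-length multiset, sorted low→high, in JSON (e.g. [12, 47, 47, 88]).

Per-enzyme occurrences:
  NpsI (CGTTTGTG, off=5): starts [63, 75, 130] → cuts [68, 80, 135]
  TgoV (CTAATA, off=5): starts [0, 6, 12, 32, 39, 45, 51, 95, 106, 140, 156] → cuts [5, 11, 17, 37, 44, 50, 56, 100, 111, 145, 161]
  RvuVI (ATCAGA, off=2): starts [89, 116, 146] → cuts [91, 118, 148]

All cut coordinates (distinct, sorted): [5, 11, 17, 37, 44, 50, 56, 68, 80, 91, 100, 111, 118, 135, 145, 148, 161]

Fragments:
  [0,5): 5 bp
  [5,11): 6 bp
  [11,17): 6 bp
  [17,37): 20 bp
  [37,44): 7 bp
  [44,50): 6 bp
  [50,56): 6 bp
  [56,68): 12 bp
  [68,80): 12 bp
  [80,91): 11 bp
  [91,100): 9 bp
  [100,111): 11 bp
  [111,118): 7 bp
  [118,135): 17 bp
  [135,145): 10 bp
  [145,148): 3 bp
  [148,161): 13 bp
  [161,178): 17 bp

[3,5,6,6,6,6,7,7,9,10,11,11,12,12,13,17,17,20]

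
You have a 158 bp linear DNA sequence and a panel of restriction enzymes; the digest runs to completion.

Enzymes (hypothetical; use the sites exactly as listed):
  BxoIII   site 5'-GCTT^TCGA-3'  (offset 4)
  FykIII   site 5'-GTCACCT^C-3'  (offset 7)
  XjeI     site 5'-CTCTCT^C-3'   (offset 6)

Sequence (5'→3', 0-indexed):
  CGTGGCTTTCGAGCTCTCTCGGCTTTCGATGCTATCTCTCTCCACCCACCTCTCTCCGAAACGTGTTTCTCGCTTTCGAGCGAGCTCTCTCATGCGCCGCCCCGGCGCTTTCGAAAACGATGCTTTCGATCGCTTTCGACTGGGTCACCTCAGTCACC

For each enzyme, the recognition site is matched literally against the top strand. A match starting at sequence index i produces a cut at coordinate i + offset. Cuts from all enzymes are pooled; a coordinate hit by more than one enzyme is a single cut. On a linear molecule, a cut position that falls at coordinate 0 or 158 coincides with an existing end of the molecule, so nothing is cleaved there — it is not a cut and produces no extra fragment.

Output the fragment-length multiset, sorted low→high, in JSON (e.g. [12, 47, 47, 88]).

Site scan:
  BxoIII (GCTTTCGA, off=4): starts [4, 21, 71, 106, 121, 131] → cuts [8, 25, 75, 110, 125, 135]
  FykIII (GTCACCTC, off=7): starts [143] → cuts [150]
  XjeI (CTCTCTC, off=6): starts [13, 35, 49, 84] → cuts [19, 41, 55, 90]

All cut coordinates (distinct, sorted): [8, 19, 25, 41, 55, 75, 90, 110, 125, 135, 150]

Fragments:
  [0,8): 8 bp
  [8,19): 11 bp
  [19,25): 6 bp
  [25,41): 16 bp
  [41,55): 14 bp
  [55,75): 20 bp
  [75,90): 15 bp
  [90,110): 20 bp
  [110,125): 15 bp
  [125,135): 10 bp
  [135,150): 15 bp
  [150,158): 8 bp

[6,8,8,10,11,14,15,15,15,16,20,20]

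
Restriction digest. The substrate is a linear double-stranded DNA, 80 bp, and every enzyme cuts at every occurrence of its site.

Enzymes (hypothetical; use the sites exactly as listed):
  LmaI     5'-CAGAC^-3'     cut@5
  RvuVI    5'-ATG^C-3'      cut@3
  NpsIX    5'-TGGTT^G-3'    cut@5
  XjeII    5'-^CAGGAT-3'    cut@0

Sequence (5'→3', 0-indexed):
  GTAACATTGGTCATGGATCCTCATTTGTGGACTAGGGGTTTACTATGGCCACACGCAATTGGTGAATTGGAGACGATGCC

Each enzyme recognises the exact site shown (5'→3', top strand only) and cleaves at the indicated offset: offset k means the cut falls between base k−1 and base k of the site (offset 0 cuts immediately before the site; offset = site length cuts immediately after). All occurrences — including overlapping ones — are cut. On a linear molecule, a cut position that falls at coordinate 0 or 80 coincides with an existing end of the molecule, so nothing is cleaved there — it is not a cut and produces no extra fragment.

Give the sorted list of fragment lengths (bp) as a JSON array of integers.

Per-enzyme occurrences:
  LmaI (CAGAC, off=5): no sites
  RvuVI (ATGC, off=3): starts [75] → cuts [78]
  NpsIX (TGGTTG, off=5): no sites
  XjeII (CAGGAT, off=0): no sites

All cut coordinates (distinct, sorted): [78]

Fragments:
  [0,78): 78 bp
  [78,80): 2 bp

[2,78]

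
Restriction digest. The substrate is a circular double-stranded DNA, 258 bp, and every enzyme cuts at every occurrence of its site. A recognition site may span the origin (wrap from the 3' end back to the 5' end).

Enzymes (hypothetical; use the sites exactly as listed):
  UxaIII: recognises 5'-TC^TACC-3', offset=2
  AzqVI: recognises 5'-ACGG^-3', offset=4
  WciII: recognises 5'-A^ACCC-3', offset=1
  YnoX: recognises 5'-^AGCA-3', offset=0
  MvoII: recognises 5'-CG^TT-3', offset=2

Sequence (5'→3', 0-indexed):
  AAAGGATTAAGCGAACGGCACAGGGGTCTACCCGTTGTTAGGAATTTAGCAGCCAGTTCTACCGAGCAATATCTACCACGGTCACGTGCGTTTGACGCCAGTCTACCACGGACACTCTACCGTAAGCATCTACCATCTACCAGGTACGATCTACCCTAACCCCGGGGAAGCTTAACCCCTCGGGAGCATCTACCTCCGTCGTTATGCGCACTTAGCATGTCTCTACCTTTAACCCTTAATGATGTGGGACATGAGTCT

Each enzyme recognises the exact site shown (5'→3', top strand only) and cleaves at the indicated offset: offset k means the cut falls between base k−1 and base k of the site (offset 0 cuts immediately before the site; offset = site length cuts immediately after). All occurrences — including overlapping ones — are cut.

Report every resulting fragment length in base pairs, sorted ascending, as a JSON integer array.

Site scan:
  UxaIII (TCTACC, off=2): starts [26, 57, 71, 101, 115, 128, 135, 149, 188, 221] → cuts [28, 59, 73, 103, 117, 130, 137, 151, 190, 223]
  AzqVI (ACGG, off=4): starts [14, 77, 107] → cuts [18, 81, 111]
  WciII (AACCC, off=1): starts [157, 173, 230] → cuts [158, 174, 231]
  YnoX (AGCA, off=0): starts [47, 64, 124, 184, 213] → cuts [47, 64, 124, 184, 213]
  MvoII (CGTT, off=2): starts [32, 88, 199] → cuts [34, 90, 201]

Pooled cuts: [18, 28, 34, 47, 59, 64, 73, 81, 90, 103, 111, 117, 124, 130, 137, 151, 158, 174, 184, 190, 201, 213, 223, 231]

Fragments:
  18→28: 10 bp
  28→34: 6 bp
  34→47: 13 bp
  47→59: 12 bp
  59→64: 5 bp
  64→73: 9 bp
  73→81: 8 bp
  81→90: 9 bp
  90→103: 13 bp
  103→111: 8 bp
  111→117: 6 bp
  117→124: 7 bp
  124→130: 6 bp
  130→137: 7 bp
  137→151: 14 bp
  151→158: 7 bp
  158→174: 16 bp
  174→184: 10 bp
  184→190: 6 bp
  190→201: 11 bp
  201→213: 12 bp
  213→223: 10 bp
  223→231: 8 bp
  231→18 (wrap): 258-231+18 = 45 bp

[5,6,6,6,6,7,7,7,8,8,8,9,9,10,10,10,11,12,12,13,13,14,16,45]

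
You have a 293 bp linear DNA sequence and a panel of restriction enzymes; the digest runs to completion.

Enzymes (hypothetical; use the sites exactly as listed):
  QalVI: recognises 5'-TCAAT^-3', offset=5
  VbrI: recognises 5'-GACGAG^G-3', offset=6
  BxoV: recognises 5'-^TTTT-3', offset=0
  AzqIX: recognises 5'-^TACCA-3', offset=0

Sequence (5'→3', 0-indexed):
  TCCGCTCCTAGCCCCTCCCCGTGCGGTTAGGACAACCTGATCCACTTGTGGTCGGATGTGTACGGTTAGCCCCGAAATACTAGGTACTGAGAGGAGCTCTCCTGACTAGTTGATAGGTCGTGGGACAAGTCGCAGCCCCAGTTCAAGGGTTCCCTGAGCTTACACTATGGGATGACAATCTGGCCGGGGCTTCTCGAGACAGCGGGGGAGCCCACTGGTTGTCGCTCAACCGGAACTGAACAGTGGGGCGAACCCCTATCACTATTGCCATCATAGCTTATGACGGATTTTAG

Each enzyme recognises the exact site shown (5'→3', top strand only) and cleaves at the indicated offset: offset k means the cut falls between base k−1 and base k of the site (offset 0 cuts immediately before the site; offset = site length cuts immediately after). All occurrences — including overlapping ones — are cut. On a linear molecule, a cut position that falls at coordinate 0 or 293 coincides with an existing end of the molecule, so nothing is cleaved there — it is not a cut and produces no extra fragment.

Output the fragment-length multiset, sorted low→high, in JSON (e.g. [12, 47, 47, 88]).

Per-enzyme occurrences:
  QalVI (TCAAT, off=5): no sites
  VbrI (GACGAGG, off=6): no sites
  BxoV TTTT/0: at [287] ⇒ [287]
  AzqIX (TACCA, off=0): no sites

Pooled cuts: [287]

Fragments:
  [0,287): 287 bp
  [287,293): 6 bp

[6,287]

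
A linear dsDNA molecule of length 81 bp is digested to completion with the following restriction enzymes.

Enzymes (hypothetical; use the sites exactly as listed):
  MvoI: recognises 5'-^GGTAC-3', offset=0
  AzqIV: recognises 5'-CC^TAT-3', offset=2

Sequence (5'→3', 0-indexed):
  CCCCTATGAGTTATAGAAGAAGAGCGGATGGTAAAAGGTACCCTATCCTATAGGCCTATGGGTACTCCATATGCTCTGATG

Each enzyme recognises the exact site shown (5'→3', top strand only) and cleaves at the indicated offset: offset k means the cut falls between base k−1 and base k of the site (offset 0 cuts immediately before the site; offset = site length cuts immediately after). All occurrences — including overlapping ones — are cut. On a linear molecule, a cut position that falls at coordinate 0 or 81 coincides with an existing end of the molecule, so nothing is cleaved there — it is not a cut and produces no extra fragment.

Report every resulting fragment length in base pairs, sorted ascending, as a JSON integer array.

[4,4,5,7,8,21,32]

Per-enzyme occurrences:
  MvoI (GGTAC, off=0): starts [36, 60] → cuts [36, 60]
  AzqIV (CCTAT, off=2): starts [2, 41, 46, 54] → cuts [4, 43, 48, 56]

All cut coordinates (distinct, sorted): [4, 36, 43, 48, 56, 60]

Fragment lengths:
  [0,4): 4 bp
  [4,36): 32 bp
  [36,43): 7 bp
  [43,48): 5 bp
  [48,56): 8 bp
  [56,60): 4 bp
  [60,81): 21 bp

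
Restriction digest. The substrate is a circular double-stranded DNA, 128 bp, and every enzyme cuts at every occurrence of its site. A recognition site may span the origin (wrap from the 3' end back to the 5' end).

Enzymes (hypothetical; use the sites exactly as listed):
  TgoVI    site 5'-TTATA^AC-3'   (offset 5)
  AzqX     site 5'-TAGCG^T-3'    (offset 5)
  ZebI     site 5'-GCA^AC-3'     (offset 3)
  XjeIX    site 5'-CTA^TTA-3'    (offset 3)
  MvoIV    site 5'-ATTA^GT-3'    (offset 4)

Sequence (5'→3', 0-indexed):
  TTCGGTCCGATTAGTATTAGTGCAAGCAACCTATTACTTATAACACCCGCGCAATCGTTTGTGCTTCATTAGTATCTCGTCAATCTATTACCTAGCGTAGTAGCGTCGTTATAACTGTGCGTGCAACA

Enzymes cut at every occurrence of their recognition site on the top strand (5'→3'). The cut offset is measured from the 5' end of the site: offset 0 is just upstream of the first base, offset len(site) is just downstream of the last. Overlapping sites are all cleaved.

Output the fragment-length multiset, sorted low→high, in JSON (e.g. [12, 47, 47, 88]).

[5,6,8,8,9,9,10,12,16,16,29]

Site scan:
  TgoVI (TTATAAC, off=5): starts [37, 108] → cuts [42, 113]
  AzqX (TAGCGT, off=5): starts [92, 100] → cuts [97, 105]
  ZebI (GCAAC, off=3): starts [25, 122] → cuts [28, 125]
  XjeIX (CTATTA, off=3): starts [30, 84] → cuts [33, 87]
  MvoIV (ATTAGT, off=4): starts [9, 15, 67] → cuts [13, 19, 71]

Pooled cuts: [13, 19, 28, 33, 42, 71, 87, 97, 105, 113, 125]

Fragments:
  13→19: 6 bp
  19→28: 9 bp
  28→33: 5 bp
  33→42: 9 bp
  42→71: 29 bp
  71→87: 16 bp
  87→97: 10 bp
  97→105: 8 bp
  105→113: 8 bp
  113→125: 12 bp
  125→13 (wrap): 128-125+13 = 16 bp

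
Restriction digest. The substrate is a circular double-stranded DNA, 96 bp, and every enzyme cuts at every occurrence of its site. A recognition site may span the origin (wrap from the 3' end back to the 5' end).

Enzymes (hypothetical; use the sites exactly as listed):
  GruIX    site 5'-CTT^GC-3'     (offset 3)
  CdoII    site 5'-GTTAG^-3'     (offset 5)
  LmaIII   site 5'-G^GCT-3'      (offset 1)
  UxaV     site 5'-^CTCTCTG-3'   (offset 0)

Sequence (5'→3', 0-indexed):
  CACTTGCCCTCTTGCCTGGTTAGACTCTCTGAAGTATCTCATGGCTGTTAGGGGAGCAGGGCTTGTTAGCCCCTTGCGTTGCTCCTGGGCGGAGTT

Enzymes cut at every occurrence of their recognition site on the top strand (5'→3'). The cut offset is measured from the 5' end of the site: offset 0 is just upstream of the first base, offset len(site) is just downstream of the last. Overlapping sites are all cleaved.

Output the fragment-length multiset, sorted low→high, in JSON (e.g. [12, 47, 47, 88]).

Scan for sites:
  GruIX CTTGC/3: at [2, 10, 72] ⇒ [5, 13, 75]
  CdoII GTTAG/5: at [18, 46, 64] ⇒ [23, 51, 69]
  LmaIII GGCT/1: at [42, 59] ⇒ [43, 60]
  UxaV CTCTCTG/0: at [24] ⇒ [24]

All cut coordinates (distinct, sorted): [5, 13, 23, 24, 43, 51, 60, 69, 75]

Fragments:
  5→13: 8 bp
  13→23: 10 bp
  23→24: 1 bp
  24→43: 19 bp
  43→51: 8 bp
  51→60: 9 bp
  60→69: 9 bp
  69→75: 6 bp
  75→5 (wrap): 96-75+5 = 26 bp

[1,6,8,8,9,9,10,19,26]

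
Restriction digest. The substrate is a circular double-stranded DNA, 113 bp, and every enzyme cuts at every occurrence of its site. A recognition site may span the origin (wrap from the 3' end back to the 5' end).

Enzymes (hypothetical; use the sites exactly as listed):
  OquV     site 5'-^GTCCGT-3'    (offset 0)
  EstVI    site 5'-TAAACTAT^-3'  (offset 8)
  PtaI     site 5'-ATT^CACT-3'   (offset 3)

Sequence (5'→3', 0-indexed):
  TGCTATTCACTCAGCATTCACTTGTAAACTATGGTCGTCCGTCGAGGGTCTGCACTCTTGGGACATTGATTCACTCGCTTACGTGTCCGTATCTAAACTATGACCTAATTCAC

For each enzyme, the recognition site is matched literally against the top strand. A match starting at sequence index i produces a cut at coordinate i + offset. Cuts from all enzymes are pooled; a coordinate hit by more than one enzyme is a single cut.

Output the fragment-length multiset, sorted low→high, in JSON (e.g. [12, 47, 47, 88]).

[4,9,10,11,13,14,17,35]

Scan for sites:
  OquV (GTCCGT, off=0): starts [36, 84] → cuts [36, 84]
  EstVI (TAAACTAT, off=8): starts [24, 93] → cuts [32, 101]
  PtaI (ATTCACT, off=3): starts [4, 15, 68, 107] → cuts [7, 18, 71, 110]

Pooled cuts: [7, 18, 32, 36, 71, 84, 101, 110]

Fragments:
  7→18: 11 bp
  18→32: 14 bp
  32→36: 4 bp
  36→71: 35 bp
  71→84: 13 bp
  84→101: 17 bp
  101→110: 9 bp
  110→7 (wrap): 113-110+7 = 10 bp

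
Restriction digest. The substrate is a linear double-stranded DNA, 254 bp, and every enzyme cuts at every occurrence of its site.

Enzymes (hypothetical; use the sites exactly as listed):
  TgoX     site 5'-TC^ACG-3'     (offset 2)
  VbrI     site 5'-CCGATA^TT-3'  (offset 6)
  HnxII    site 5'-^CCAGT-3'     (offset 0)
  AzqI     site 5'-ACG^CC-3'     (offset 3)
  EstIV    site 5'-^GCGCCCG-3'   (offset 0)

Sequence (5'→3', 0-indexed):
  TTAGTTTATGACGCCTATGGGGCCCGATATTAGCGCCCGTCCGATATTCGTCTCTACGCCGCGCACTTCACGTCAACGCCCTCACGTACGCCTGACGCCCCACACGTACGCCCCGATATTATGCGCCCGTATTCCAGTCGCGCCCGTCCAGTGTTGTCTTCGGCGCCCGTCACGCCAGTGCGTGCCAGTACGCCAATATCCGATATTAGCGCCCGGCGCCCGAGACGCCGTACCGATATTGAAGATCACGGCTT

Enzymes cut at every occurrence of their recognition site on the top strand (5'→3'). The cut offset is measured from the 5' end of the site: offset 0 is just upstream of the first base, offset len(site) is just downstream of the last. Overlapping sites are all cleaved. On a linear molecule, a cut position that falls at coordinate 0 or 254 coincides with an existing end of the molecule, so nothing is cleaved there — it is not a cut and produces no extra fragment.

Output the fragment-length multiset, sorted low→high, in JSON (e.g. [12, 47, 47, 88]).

Scan for sites:
  TgoX (TCACG, off=2): starts [67, 81, 169, 245] → cuts [69, 83, 171, 247]
  VbrI (CCGATATT, off=6): starts [23, 40, 112, 199, 232] → cuts [29, 46, 118, 205, 238]
  HnxII (CCAGT, off=0): starts [133, 147, 174, 184] → cuts [133, 147, 174, 184]
  AzqI (ACGCC, off=3): starts [10, 55, 75, 87, 94, 107, 171, 189, 224] → cuts [13, 58, 78, 90, 97, 110, 174, 192, 227]
  EstIV (GCGCCCG, off=0): starts [32, 122, 139, 162, 208, 215] → cuts [32, 122, 139, 162, 208, 215]

Pooled cuts: [13, 29, 32, 46, 58, 69, 78, 83, 90, 97, 110, 118, 122, 133, 139, 147, 162, 171, 174, 184, 192, 205, 208, 215, 227, 238, 247]

Fragments:
  [0,13): 13 bp
  [13,29): 16 bp
  [29,32): 3 bp
  [32,46): 14 bp
  [46,58): 12 bp
  [58,69): 11 bp
  [69,78): 9 bp
  [78,83): 5 bp
  [83,90): 7 bp
  [90,97): 7 bp
  [97,110): 13 bp
  [110,118): 8 bp
  [118,122): 4 bp
  [122,133): 11 bp
  [133,139): 6 bp
  [139,147): 8 bp
  [147,162): 15 bp
  [162,171): 9 bp
  [171,174): 3 bp
  [174,184): 10 bp
  [184,192): 8 bp
  [192,205): 13 bp
  [205,208): 3 bp
  [208,215): 7 bp
  [215,227): 12 bp
  [227,238): 11 bp
  [238,247): 9 bp
  [247,254): 7 bp

[3,3,3,4,5,6,7,7,7,7,8,8,8,9,9,9,10,11,11,11,12,12,13,13,13,14,15,16]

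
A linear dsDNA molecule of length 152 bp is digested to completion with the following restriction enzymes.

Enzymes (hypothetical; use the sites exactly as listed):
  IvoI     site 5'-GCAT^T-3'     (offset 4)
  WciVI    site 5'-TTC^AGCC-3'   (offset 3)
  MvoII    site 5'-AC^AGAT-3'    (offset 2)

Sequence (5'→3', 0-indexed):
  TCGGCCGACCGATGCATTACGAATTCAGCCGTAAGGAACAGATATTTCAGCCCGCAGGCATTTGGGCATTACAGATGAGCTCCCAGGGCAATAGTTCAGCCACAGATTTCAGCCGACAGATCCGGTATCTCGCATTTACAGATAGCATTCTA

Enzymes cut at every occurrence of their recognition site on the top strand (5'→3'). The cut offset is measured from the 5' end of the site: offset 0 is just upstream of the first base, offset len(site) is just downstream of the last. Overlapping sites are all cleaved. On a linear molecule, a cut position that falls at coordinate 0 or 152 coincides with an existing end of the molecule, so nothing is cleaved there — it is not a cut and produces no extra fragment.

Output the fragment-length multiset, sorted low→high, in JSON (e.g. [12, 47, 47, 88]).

[3,4,4,6,7,7,8,9,9,9,13,13,17,18,25]

Site scan:
  IvoI (GCATT, off=4): starts [13, 57, 65, 131, 144] → cuts [17, 61, 69, 135, 148]
  WciVI (TTCAGCC, off=3): starts [23, 45, 94, 107] → cuts [26, 48, 97, 110]
  MvoII (ACAGAT, off=2): starts [37, 70, 101, 115, 137] → cuts [39, 72, 103, 117, 139]

Pooled cuts: [17, 26, 39, 48, 61, 69, 72, 97, 103, 110, 117, 135, 139, 148]

Fragment lengths:
  [0,17): 17 bp
  [17,26): 9 bp
  [26,39): 13 bp
  [39,48): 9 bp
  [48,61): 13 bp
  [61,69): 8 bp
  [69,72): 3 bp
  [72,97): 25 bp
  [97,103): 6 bp
  [103,110): 7 bp
  [110,117): 7 bp
  [117,135): 18 bp
  [135,139): 4 bp
  [139,148): 9 bp
  [148,152): 4 bp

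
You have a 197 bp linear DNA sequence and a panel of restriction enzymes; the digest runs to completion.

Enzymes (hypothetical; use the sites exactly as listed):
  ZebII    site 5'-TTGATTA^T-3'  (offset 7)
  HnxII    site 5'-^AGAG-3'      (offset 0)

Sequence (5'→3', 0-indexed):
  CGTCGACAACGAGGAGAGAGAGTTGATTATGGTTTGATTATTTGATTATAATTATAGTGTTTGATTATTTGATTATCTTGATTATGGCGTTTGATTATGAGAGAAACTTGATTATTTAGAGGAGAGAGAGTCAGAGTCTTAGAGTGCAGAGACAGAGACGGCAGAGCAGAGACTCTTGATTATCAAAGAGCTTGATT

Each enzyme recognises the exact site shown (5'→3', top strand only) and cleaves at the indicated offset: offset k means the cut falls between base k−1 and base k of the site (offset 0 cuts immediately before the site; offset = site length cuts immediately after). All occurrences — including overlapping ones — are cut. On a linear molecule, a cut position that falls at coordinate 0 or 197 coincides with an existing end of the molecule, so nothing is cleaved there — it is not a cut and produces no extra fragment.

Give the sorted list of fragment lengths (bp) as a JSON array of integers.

[2,2,2,2,2,3,4,5,5,6,6,7,8,8,8,9,9,11,11,11,13,14,15,15,19]

Scan for sites:
  ZebII (TTGATTAT, off=7): starts [22, 33, 41, 60, 68, 77, 90, 107, 175] → cuts [29, 40, 48, 67, 75, 84, 97, 114, 182]
  HnxII (AGAG, off=0): starts [14, 16, 18, 99, 117, 122, 124, 126, 132, 140, 147, 153, 162, 167, 186] → cuts [14, 16, 18, 99, 117, 122, 124, 126, 132, 140, 147, 153, 162, 167, 186]

All cut coordinates (distinct, sorted): [14, 16, 18, 29, 40, 48, 67, 75, 84, 97, 99, 114, 117, 122, 124, 126, 132, 140, 147, 153, 162, 167, 182, 186]

Fragment lengths:
  [0,14): 14 bp
  [14,16): 2 bp
  [16,18): 2 bp
  [18,29): 11 bp
  [29,40): 11 bp
  [40,48): 8 bp
  [48,67): 19 bp
  [67,75): 8 bp
  [75,84): 9 bp
  [84,97): 13 bp
  [97,99): 2 bp
  [99,114): 15 bp
  [114,117): 3 bp
  [117,122): 5 bp
  [122,124): 2 bp
  [124,126): 2 bp
  [126,132): 6 bp
  [132,140): 8 bp
  [140,147): 7 bp
  [147,153): 6 bp
  [153,162): 9 bp
  [162,167): 5 bp
  [167,182): 15 bp
  [182,186): 4 bp
  [186,197): 11 bp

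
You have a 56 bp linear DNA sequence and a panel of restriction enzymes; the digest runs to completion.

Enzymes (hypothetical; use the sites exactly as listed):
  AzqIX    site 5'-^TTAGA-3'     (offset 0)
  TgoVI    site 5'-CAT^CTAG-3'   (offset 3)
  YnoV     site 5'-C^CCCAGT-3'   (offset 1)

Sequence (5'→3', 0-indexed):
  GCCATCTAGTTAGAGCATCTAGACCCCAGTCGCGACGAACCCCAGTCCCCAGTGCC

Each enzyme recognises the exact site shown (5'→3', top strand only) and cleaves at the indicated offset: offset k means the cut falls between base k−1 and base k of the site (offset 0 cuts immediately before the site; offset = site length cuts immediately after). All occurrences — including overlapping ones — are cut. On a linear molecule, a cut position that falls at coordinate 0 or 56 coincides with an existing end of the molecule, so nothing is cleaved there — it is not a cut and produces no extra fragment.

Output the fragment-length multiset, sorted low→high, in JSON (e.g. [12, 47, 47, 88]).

[4,5,6,7,9,9,16]

Scan for sites:
  AzqIX TTAGA/0: at [9] ⇒ [9]
  TgoVI CATCTAG/3: at [2, 15] ⇒ [5, 18]
  YnoV CCCCAGT/1: at [23, 39, 46] ⇒ [24, 40, 47]

All cut coordinates (distinct, sorted): [5, 9, 18, 24, 40, 47]

Fragment lengths:
  [0,5): 5 bp
  [5,9): 4 bp
  [9,18): 9 bp
  [18,24): 6 bp
  [24,40): 16 bp
  [40,47): 7 bp
  [47,56): 9 bp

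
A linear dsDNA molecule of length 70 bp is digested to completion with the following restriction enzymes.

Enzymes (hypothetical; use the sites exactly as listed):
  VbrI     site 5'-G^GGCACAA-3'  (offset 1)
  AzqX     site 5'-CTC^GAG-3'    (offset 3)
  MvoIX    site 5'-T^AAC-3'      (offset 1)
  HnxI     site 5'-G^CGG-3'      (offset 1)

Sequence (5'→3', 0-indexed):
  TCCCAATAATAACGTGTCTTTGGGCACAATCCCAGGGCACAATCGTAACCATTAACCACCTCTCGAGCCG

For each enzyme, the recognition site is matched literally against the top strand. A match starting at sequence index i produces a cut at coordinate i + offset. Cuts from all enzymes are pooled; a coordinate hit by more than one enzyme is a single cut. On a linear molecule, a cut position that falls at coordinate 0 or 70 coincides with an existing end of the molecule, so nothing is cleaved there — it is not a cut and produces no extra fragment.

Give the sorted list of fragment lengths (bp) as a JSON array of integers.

Site scan:
  VbrI GGGCACAA/1: at [21, 34] ⇒ [22, 35]
  AzqX CTCGAG/3: at [61] ⇒ [64]
  MvoIX TAAC/1: at [9, 45, 52] ⇒ [10, 46, 53]
  HnxI (GCGG, off=1): no sites

Pooled cuts: [10, 22, 35, 46, 53, 64]

Fragment lengths:
  [0,10): 10 bp
  [10,22): 12 bp
  [22,35): 13 bp
  [35,46): 11 bp
  [46,53): 7 bp
  [53,64): 11 bp
  [64,70): 6 bp

[6,7,10,11,11,12,13]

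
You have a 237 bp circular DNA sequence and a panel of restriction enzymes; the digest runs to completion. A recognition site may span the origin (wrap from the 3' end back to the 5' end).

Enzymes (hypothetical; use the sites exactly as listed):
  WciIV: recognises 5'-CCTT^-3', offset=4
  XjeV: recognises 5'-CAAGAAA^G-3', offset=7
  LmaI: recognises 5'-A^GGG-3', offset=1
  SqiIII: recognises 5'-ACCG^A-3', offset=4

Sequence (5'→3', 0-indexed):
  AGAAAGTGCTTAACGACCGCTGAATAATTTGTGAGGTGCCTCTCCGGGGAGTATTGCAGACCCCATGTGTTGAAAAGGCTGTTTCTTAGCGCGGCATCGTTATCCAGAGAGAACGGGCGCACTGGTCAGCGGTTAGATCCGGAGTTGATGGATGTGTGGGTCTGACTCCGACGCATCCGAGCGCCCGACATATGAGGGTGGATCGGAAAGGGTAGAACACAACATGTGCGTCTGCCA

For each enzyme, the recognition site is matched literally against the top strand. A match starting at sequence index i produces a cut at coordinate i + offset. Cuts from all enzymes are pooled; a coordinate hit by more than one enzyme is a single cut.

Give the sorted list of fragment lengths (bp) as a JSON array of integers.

Site scan:
  WciIV (CCTT, off=4): no sites
  XjeV CAAGAAAG/7: at [235] ⇒ [5]
  LmaI AGGG/1: at [194, 208] ⇒ [195, 209]
  SqiIII (ACCGA, off=4): no sites

All cut coordinates (distinct, sorted): [5, 195, 209]

Fragment lengths:
  5→195: 190 bp
  195→209: 14 bp
  209→5 (wrap): 237-209+5 = 33 bp

[14,33,190]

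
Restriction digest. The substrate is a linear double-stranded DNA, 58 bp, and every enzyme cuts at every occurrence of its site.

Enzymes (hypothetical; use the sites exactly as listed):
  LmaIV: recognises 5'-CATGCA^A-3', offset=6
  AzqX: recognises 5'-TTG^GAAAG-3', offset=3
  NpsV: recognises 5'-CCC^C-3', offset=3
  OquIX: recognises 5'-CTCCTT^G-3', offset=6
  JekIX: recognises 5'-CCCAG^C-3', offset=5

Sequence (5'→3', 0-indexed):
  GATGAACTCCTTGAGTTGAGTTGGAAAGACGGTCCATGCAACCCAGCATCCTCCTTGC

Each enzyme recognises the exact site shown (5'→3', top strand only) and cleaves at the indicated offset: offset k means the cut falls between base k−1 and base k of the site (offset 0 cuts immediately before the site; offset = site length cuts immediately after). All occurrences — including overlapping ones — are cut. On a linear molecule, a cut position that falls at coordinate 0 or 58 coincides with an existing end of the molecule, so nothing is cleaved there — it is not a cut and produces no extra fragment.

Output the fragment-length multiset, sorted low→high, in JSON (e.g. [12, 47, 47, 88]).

[2,6,10,11,12,17]

Per-enzyme occurrences:
  LmaIV (CATGCAA, off=6): starts [34] → cuts [40]
  AzqX (TTGGAAAG, off=3): starts [20] → cuts [23]
  NpsV (CCCC, off=3): no sites
  OquIX (CTCCTTG, off=6): starts [6, 50] → cuts [12, 56]
  JekIX (CCCAGC, off=5): starts [41] → cuts [46]

All cut coordinates (distinct, sorted): [12, 23, 40, 46, 56]

Fragment lengths:
  [0,12): 12 bp
  [12,23): 11 bp
  [23,40): 17 bp
  [40,46): 6 bp
  [46,56): 10 bp
  [56,58): 2 bp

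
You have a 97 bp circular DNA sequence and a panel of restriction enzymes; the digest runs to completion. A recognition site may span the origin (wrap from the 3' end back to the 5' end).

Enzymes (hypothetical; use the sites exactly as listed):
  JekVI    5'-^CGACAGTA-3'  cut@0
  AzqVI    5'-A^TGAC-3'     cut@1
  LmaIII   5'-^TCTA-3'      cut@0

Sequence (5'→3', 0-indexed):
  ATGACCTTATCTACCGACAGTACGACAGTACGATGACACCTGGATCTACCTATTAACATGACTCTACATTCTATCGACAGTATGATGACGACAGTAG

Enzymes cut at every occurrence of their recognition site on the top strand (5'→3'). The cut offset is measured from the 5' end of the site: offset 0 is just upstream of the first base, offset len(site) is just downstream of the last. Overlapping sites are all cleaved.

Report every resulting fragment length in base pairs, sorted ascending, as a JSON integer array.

Site scan:
  JekVI CGACAGTA/0: at [14, 22, 74, 88] ⇒ [14, 22, 74, 88]
  AzqVI ATGAC/1: at [0, 32, 57, 84] ⇒ [1, 33, 58, 85]
  LmaIII TCTA/0: at [9, 44, 62, 69] ⇒ [9, 44, 62, 69]

All cut coordinates (distinct, sorted): [1, 9, 14, 22, 33, 44, 58, 62, 69, 74, 85, 88]

Fragments:
  1→9: 8 bp
  9→14: 5 bp
  14→22: 8 bp
  22→33: 11 bp
  33→44: 11 bp
  44→58: 14 bp
  58→62: 4 bp
  62→69: 7 bp
  69→74: 5 bp
  74→85: 11 bp
  85→88: 3 bp
  88→1 (wrap): 97-88+1 = 10 bp

[3,4,5,5,7,8,8,10,11,11,11,14]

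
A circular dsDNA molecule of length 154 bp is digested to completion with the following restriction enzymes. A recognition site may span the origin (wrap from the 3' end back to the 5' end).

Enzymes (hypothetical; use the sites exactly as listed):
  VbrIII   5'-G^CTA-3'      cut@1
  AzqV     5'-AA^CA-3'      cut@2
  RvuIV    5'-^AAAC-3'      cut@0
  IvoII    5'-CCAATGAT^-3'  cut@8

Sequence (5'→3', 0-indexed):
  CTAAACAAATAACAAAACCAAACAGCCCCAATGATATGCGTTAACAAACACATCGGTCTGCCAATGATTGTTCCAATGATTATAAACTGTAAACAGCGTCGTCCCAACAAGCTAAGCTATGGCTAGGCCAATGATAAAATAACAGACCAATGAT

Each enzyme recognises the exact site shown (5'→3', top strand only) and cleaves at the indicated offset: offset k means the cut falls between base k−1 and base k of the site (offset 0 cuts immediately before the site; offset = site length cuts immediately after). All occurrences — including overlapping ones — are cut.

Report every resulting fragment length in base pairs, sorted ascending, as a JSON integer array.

Site scan:
  VbrIII (GCTA, off=1): starts [110, 115, 121] → cuts [111, 116, 122]
  AzqV (AACA, off=2): starts [3, 10, 20, 42, 46, 91, 105, 140] → cuts [5, 12, 22, 44, 48, 93, 107, 142]
  RvuIV (AAAC, off=0): starts [2, 14, 19, 45, 83, 90] → cuts [2, 14, 19, 45, 83, 90]
  IvoII (CCAATGAT, off=8): starts [27, 60, 72, 127, 146] → cuts [0, 35, 68, 80, 135]

Pooled cuts: [0, 2, 5, 12, 14, 19, 22, 35, 44, 45, 48, 68, 80, 83, 90, 93, 107, 111, 116, 122, 135, 142]

Fragments:
  0→2: 2 bp
  2→5: 3 bp
  5→12: 7 bp
  12→14: 2 bp
  14→19: 5 bp
  19→22: 3 bp
  22→35: 13 bp
  35→44: 9 bp
  44→45: 1 bp
  45→48: 3 bp
  48→68: 20 bp
  68→80: 12 bp
  80→83: 3 bp
  83→90: 7 bp
  90→93: 3 bp
  93→107: 14 bp
  107→111: 4 bp
  111→116: 5 bp
  116→122: 6 bp
  122→135: 13 bp
  135→142: 7 bp
  142→0 (wrap): 154-142+0 = 12 bp

[1,2,2,3,3,3,3,3,4,5,5,6,7,7,7,9,12,12,13,13,14,20]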